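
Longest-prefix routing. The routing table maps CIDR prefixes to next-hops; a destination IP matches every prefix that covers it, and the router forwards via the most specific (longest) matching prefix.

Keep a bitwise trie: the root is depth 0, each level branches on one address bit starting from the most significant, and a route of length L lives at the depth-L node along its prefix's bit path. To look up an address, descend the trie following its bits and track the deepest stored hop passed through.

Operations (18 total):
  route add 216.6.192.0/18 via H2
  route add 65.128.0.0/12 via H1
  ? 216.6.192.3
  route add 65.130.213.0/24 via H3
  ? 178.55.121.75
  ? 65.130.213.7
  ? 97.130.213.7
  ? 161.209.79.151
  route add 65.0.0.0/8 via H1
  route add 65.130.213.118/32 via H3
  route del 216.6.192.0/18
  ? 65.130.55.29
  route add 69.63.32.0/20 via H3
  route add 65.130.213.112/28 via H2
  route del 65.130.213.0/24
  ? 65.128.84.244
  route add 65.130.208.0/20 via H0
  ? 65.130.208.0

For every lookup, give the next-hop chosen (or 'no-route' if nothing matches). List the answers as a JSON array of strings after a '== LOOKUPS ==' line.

Apply in order:
  add 216.6.192.0/18 -> H2 at depth 18
  add 65.128.0.0/12 -> H1 at depth 12
  ? 216.6.192.3  path d0:-→d1:-→d2:-→d3:-→d4:-→d5:-→d6:-→d7:-→d8:-→d9:-→d10:-→d11:-→d12:-→d13:-→d14:-→d15:-→d16:-→d17:-→d18:H2  best=H2
  add 65.130.213.0/24 -> H3 at depth 24
  ? 178.55.121.75  path d0:-→d1:-  best=no-route
  ? 65.130.213.7  path d0:-→d1:-→d2:-→d3:-→d4:-→d5:-→d6:-→d7:-→d8:-→d9:-→d10:-→d11:-→d12:H1→d13:-→d14:-→d15:-→d16:-→d17:-→d18:-→d19:-→d20:-→d21:-→d22:-→d23:-→d24:H3  best=H3
  ? 97.130.213.7  path d0:-→d1:-→d2:-  best=no-route
  ? 161.209.79.151  path d0:-→d1:-  best=no-route
  add 65.0.0.0/8 -> H1 at depth 8
  add 65.130.213.118/32 -> H3 at depth 32
  - 216.6.192.0/18 clear@18
  ? 65.130.55.29  path d0:-→d1:-→d2:-→d3:-→d4:-→d5:-→d6:-→d7:-→d8:H1→d9:-→d10:-→d11:-→d12:H1→d13:-→d14:-→d15:-→d16:-  best=H1
  add 69.63.32.0/20 -> H3 at depth 20
  add 65.130.213.112/28 -> H2 at depth 28
  - 65.130.213.0/24 clear@24
  ? 65.128.84.244  path d0:-→d1:-→d2:-→d3:-→d4:-→d5:-→d6:-→d7:-→d8:H1→d9:-→d10:-→d11:-→d12:H1→d13:-→d14:-  best=H1
  add 65.130.208.0/20 -> H0 at depth 20
  ? 65.130.208.0  path d0:-→d1:-→d2:-→d3:-→d4:-→d5:-→d6:-→d7:-→d8:H1→d9:-→d10:-→d11:-→d12:H1→d13:-→d14:-→d15:-→d16:-→d17:-→d18:-→d19:-→d20:H0→d21:-  best=H0

== LOOKUPS ==
["H2","no-route","H3","no-route","no-route","H1","H1","H0"]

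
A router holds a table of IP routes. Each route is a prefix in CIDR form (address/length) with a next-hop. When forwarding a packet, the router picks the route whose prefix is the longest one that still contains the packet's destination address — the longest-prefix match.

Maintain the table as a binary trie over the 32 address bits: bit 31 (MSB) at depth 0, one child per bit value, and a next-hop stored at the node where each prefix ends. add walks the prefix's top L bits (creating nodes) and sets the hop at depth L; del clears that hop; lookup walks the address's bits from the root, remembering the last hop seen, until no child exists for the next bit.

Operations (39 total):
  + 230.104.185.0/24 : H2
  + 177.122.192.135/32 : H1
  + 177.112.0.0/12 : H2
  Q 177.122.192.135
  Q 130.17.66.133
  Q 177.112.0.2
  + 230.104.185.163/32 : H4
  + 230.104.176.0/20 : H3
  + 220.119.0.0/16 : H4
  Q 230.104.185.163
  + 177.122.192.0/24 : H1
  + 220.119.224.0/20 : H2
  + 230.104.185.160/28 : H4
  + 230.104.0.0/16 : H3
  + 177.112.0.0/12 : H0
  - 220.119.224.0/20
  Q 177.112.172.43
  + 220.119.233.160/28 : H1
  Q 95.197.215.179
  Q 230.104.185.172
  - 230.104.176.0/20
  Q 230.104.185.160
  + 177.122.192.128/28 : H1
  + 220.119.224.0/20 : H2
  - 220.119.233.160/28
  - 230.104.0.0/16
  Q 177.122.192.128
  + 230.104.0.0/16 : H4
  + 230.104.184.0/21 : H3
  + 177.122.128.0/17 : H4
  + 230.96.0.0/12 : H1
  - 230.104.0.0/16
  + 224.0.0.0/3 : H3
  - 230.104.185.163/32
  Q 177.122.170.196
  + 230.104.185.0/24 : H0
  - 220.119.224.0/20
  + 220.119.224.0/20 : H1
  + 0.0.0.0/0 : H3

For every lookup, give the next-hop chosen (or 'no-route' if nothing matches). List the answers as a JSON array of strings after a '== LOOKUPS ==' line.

Process each operation:
  add 230.104.185.0/24 -> H2 at depth 24
  add 177.122.192.135/32 -> H1 at depth 32
  add 177.112.0.0/12 -> H2 at depth 12
  lookup 177.122.192.135: bits 10110001011110101100000010000111 walk d0:-→d1:-→d2:-→d3:-→d4:-→d5:-→d6:-→d7:-→d8:-→d9:-→d10:-→d11:-→d12:H2→d13:-→d14:-→d15:-→d16:-→d17:-→d18:-→d19:-→d20:-→d21:-→d22:-→d23:-→d24:-→d25:-→d26:-→d27:-→d28:-→d29:-→d30:-→d31:-→d32:H1 -> H1
  lookup 130.17.66.133: bits 10 walk d0:-→d1:-→d2:- -> no-route
  lookup 177.112.0.2: bits 101100010111 walk d0:-→d1:-→d2:-→d3:-→d4:-→d5:-→d6:-→d7:-→d8:-→d9:-→d10:-→d11:-→d12:H2 -> H2
  add 230.104.185.163/32 -> H4 at depth 32
  add 230.104.176.0/20 -> H3 at depth 20
  add 220.119.0.0/16 -> H4 at depth 16
  lookup 230.104.185.163: bits 11100110011010001011100110100011 walk d0:-→d1:-→d2:-→d3:-→d4:-→d5:-→d6:-→d7:-→d8:-→d9:-→d10:-→d11:-→d12:-→d13:-→d14:-→d15:-→d16:-→d17:-→d18:-→d19:-→d20:H3→d21:-→d22:-→d23:-→d24:H2→d25:-→d26:-→d27:-→d28:-→d29:-→d30:-→d31:-→d32:H4 -> H4
  add 177.122.192.0/24 -> H1 at depth 24
  add 220.119.224.0/20 -> H2 at depth 20
  add 230.104.185.160/28 -> H4 at depth 28
  add 230.104.0.0/16 -> H3 at depth 16
  add 177.112.0.0/12 -> H0 at depth 12
  del 220.119.224.0/20 (clear depth 20)
  lookup 177.112.172.43: bits 101100010111 walk d0:-→d1:-→d2:-→d3:-→d4:-→d5:-→d6:-→d7:-→d8:-→d9:-→d10:-→d11:-→d12:H0 -> H0
  add 220.119.233.160/28 -> H1 at depth 28
  lookup 95.197.215.179: bits ε walk d0:- -> no-route
  lookup 230.104.185.172: bits 1110011001101000101110011010 walk d0:-→d1:-→d2:-→d3:-→d4:-→d5:-→d6:-→d7:-→d8:-→d9:-→d10:-→d11:-→d12:-→d13:-→d14:-→d15:-→d16:H3→d17:-→d18:-→d19:-→d20:H3→d21:-→d22:-→d23:-→d24:H2→d25:-→d26:-→d27:-→d28:H4 -> H4
  del 230.104.176.0/20 (clear depth 20)
  lookup 230.104.185.160: bits 111001100110100010111001101000 walk d0:-→d1:-→d2:-→d3:-→d4:-→d5:-→d6:-→d7:-→d8:-→d9:-→d10:-→d11:-→d12:-→d13:-→d14:-→d15:-→d16:H3→d17:-→d18:-→d19:-→d20:-→d21:-→d22:-→d23:-→d24:H2→d25:-→d26:-→d27:-→d28:H4→d29:-→d30:- -> H4
  add 177.122.192.128/28 -> H1 at depth 28
  add 220.119.224.0/20 -> H2 at depth 20
  del 220.119.233.160/28 (clear depth 28)
  del 230.104.0.0/16 (clear depth 16)
  lookup 177.122.192.128: bits 10110001011110101100000010000 walk d0:-→d1:-→d2:-→d3:-→d4:-→d5:-→d6:-→d7:-→d8:-→d9:-→d10:-→d11:-→d12:H0→d13:-→d14:-→d15:-→d16:-→d17:-→d18:-→d19:-→d20:-→d21:-→d22:-→d23:-→d24:H1→d25:-→d26:-→d27:-→d28:H1→d29:- -> H1
  add 230.104.0.0/16 -> H4 at depth 16
  add 230.104.184.0/21 -> H3 at depth 21
  add 177.122.128.0/17 -> H4 at depth 17
  add 230.96.0.0/12 -> H1 at depth 12
  del 230.104.0.0/16 (clear depth 16)
  add 224.0.0.0/3 -> H3 at depth 3
  del 230.104.185.163/32 (clear depth 32)
  lookup 177.122.170.196: bits 10110001011110101 walk d0:-→d1:-→d2:-→d3:-→d4:-→d5:-→d6:-→d7:-→d8:-→d9:-→d10:-→d11:-→d12:H0→d13:-→d14:-→d15:-→d16:-→d17:H4 -> H4
  add 230.104.185.0/24 -> H0 at depth 24
  del 220.119.224.0/20 (clear depth 20)
  add 220.119.224.0/20 -> H1 at depth 20
  add 0.0.0.0/0 -> H3 at depth 0

== LOOKUPS ==
["H1","no-route","H2","H4","H0","no-route","H4","H4","H1","H4"]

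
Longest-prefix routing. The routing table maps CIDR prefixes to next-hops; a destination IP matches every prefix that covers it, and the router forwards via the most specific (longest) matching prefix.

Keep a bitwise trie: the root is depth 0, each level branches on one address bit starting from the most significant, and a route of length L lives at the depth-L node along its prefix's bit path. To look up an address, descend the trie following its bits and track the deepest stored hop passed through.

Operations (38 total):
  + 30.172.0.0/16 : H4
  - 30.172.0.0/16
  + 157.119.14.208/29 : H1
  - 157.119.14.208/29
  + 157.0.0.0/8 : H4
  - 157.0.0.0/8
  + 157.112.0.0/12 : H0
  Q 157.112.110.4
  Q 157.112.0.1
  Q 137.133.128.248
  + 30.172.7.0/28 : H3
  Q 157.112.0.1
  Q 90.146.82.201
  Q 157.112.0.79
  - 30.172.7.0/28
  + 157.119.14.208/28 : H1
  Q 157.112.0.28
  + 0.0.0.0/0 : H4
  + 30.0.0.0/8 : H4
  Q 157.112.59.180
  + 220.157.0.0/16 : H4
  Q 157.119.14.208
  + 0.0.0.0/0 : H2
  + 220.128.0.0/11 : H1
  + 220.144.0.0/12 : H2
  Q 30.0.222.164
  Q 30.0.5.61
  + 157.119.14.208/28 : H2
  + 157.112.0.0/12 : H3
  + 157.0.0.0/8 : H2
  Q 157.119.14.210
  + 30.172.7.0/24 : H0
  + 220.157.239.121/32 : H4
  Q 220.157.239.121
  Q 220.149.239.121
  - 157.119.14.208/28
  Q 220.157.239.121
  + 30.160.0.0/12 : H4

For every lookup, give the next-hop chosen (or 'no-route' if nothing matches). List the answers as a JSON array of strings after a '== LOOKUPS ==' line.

Apply in order:
  + 30.172.0.0/16 (H4) depth=16
  del 30.172.0.0/16 (clear depth 16)
  + 157.119.14.208/29 (H1) depth=29
  del 157.119.14.208/29 (clear depth 29)
  + 157.0.0.0/8 (H4) depth=8
  del 157.0.0.0/8 (clear depth 8)
  + 157.112.0.0/12 (H0) depth=12
  Q 157.112.110.4: descend 1001110101110 ; hops seen [H0] ; pick H0
  Q 157.112.0.1: descend 1001110101110 ; hops seen [H0] ; pick H0
  Q 137.133.128.248: descend 100 ; hops seen [∅] ; pick no-route
  + 30.172.7.0/28 (H3) depth=28
  Q 157.112.0.1: descend 1001110101110 ; hops seen [H0] ; pick H0
  Q 90.146.82.201: descend 0 ; hops seen [∅] ; pick no-route
  Q 157.112.0.79: descend 1001110101110 ; hops seen [H0] ; pick H0
  del 30.172.7.0/28 (clear depth 28)
  + 157.119.14.208/28 (H1) depth=28
  Q 157.112.0.28: descend 1001110101110 ; hops seen [H0] ; pick H0
  + 0.0.0.0/0 (H4) depth=0
  + 30.0.0.0/8 (H4) depth=8
  Q 157.112.59.180: descend 1001110101110 ; hops seen [H4,H0] ; pick H0
  + 220.157.0.0/16 (H4) depth=16
  Q 157.119.14.208: descend 10011101011101110000111011010 ; hops seen [H4,H0,H1] ; pick H1
  + 0.0.0.0/0 (H2) depth=0
  + 220.128.0.0/11 (H1) depth=11
  + 220.144.0.0/12 (H2) depth=12
  Q 30.0.222.164: descend 00011110 ; hops seen [H2,H4] ; pick H4
  Q 30.0.5.61: descend 00011110 ; hops seen [H2,H4] ; pick H4
  + 157.119.14.208/28 (H2) depth=28
  + 157.112.0.0/12 (H3) depth=12
  + 157.0.0.0/8 (H2) depth=8
  Q 157.119.14.210: descend 10011101011101110000111011010 ; hops seen [H2,H2,H3,H2] ; pick H2
  + 30.172.7.0/24 (H0) depth=24
  + 220.157.239.121/32 (H4) depth=32
  Q 220.157.239.121: descend 11011100100111011110111101111001 ; hops seen [H2,H1,H2,H4,H4] ; pick H4
  Q 220.149.239.121: descend 110111001001 ; hops seen [H2,H1,H2] ; pick H2
  del 157.119.14.208/28 (clear depth 28)
  Q 220.157.239.121: descend 11011100100111011110111101111001 ; hops seen [H2,H1,H2,H4,H4] ; pick H4
  + 30.160.0.0/12 (H4) depth=12

== LOOKUPS ==
["H0","H0","no-route","H0","no-route","H0","H0","H0","H1","H4","H4","H2","H4","H2","H4"]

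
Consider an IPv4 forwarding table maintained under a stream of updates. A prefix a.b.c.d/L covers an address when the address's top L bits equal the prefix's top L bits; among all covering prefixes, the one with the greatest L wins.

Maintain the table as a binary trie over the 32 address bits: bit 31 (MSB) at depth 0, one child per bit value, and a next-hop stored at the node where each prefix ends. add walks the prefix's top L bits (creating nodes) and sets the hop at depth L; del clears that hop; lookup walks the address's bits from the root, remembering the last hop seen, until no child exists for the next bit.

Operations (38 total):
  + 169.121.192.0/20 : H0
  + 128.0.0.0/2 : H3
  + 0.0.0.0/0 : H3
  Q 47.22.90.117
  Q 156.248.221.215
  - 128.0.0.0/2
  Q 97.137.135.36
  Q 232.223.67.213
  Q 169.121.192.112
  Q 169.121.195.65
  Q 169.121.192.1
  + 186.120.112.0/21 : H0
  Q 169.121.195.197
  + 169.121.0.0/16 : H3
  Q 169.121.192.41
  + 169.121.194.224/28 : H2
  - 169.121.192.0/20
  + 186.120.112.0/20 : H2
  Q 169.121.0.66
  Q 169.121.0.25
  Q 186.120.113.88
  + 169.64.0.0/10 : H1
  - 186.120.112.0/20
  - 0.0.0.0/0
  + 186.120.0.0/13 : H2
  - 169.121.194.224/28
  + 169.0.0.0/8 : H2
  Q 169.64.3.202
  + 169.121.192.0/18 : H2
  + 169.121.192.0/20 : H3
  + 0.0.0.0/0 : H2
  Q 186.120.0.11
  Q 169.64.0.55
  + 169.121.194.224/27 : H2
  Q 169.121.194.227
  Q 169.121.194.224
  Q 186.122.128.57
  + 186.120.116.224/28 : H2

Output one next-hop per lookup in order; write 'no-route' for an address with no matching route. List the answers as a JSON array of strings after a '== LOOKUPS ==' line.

Process each operation:
  add 169.121.192.0/20 -> H0 at depth 20
  add 128.0.0.0/2 -> H3 at depth 2
  add 0.0.0.0/0 -> H3 at depth 0
  lookup 47.22.90.117: bits ε walk d0:H3 -> H3
  lookup 156.248.221.215: bits 10 walk d0:H3→d1:-→d2:H3 -> H3
  - 128.0.0.0/2 clear@2
  lookup 97.137.135.36: bits ε walk d0:H3 -> H3
  lookup 232.223.67.213: bits 1 walk d0:H3→d1:- -> H3
  lookup 169.121.192.112: bits 10101001011110011100 walk d0:H3→d1:-→d2:-→d3:-→d4:-→d5:-→d6:-→d7:-→d8:-→d9:-→d10:-→d11:-→d12:-→d13:-→d14:-→d15:-→d16:-→d17:-→d18:-→d19:-→d20:H0 -> H0
  lookup 169.121.195.65: bits 10101001011110011100 walk d0:H3→d1:-→d2:-→d3:-→d4:-→d5:-→d6:-→d7:-→d8:-→d9:-→d10:-→d11:-→d12:-→d13:-→d14:-→d15:-→d16:-→d17:-→d18:-→d19:-→d20:H0 -> H0
  lookup 169.121.192.1: bits 10101001011110011100 walk d0:H3→d1:-→d2:-→d3:-→d4:-→d5:-→d6:-→d7:-→d8:-→d9:-→d10:-→d11:-→d12:-→d13:-→d14:-→d15:-→d16:-→d17:-→d18:-→d19:-→d20:H0 -> H0
  add 186.120.112.0/21 -> H0 at depth 21
  lookup 169.121.195.197: bits 10101001011110011100 walk d0:H3→d1:-→d2:-→d3:-→d4:-→d5:-→d6:-→d7:-→d8:-→d9:-→d10:-→d11:-→d12:-→d13:-→d14:-→d15:-→d16:-→d17:-→d18:-→d19:-→d20:H0 -> H0
  add 169.121.0.0/16 -> H3 at depth 16
  lookup 169.121.192.41: bits 10101001011110011100 walk d0:H3→d1:-→d2:-→d3:-→d4:-→d5:-→d6:-→d7:-→d8:-→d9:-→d10:-→d11:-→d12:-→d13:-→d14:-→d15:-→d16:H3→d17:-→d18:-→d19:-→d20:H0 -> H0
  add 169.121.194.224/28 -> H2 at depth 28
  - 169.121.192.0/20 clear@20
  add 186.120.112.0/20 -> H2 at depth 20
  lookup 169.121.0.66: bits 1010100101111001 walk d0:H3→d1:-→d2:-→d3:-→d4:-→d5:-→d6:-→d7:-→d8:-→d9:-→d10:-→d11:-→d12:-→d13:-→d14:-→d15:-→d16:H3 -> H3
  lookup 169.121.0.25: bits 1010100101111001 walk d0:H3→d1:-→d2:-→d3:-→d4:-→d5:-→d6:-→d7:-→d8:-→d9:-→d10:-→d11:-→d12:-→d13:-→d14:-→d15:-→d16:H3 -> H3
  lookup 186.120.113.88: bits 101110100111100001110 walk d0:H3→d1:-→d2:-→d3:-→d4:-→d5:-→d6:-→d7:-→d8:-→d9:-→d10:-→d11:-→d12:-→d13:-→d14:-→d15:-→d16:-→d17:-→d18:-→d19:-→d20:H2→d21:H0 -> H0
  add 169.64.0.0/10 -> H1 at depth 10
  - 186.120.112.0/20 clear@20
  - 0.0.0.0/0 clear@0
  add 186.120.0.0/13 -> H2 at depth 13
  - 169.121.194.224/28 clear@28
  add 169.0.0.0/8 -> H2 at depth 8
  lookup 169.64.3.202: bits 1010100101 walk d0:-→d1:-→d2:-→d3:-→d4:-→d5:-→d6:-→d7:-→d8:H2→d9:-→d10:H1 -> H1
  add 169.121.192.0/18 -> H2 at depth 18
  add 169.121.192.0/20 -> H3 at depth 20
  add 0.0.0.0/0 -> H2 at depth 0
  lookup 186.120.0.11: bits 10111010011110000 walk d0:H2→d1:-→d2:-→d3:-→d4:-→d5:-→d6:-→d7:-→d8:-→d9:-→d10:-→d11:-→d12:-→d13:H2→d14:-→d15:-→d16:-→d17:- -> H2
  lookup 169.64.0.55: bits 1010100101 walk d0:H2→d1:-→d2:-→d3:-→d4:-→d5:-→d6:-→d7:-→d8:H2→d9:-→d10:H1 -> H1
  add 169.121.194.224/27 -> H2 at depth 27
  lookup 169.121.194.227: bits 1010100101111001110000101110 walk d0:H2→d1:-→d2:-→d3:-→d4:-→d5:-→d6:-→d7:-→d8:H2→d9:-→d10:H1→d11:-→d12:-→d13:-→d14:-→d15:-→d16:H3→d17:-→d18:H2→d19:-→d20:H3→d21:-→d22:-→d23:-→d24:-→d25:-→d26:-→d27:H2→d28:- -> H2
  lookup 169.121.194.224: bits 1010100101111001110000101110 walk d0:H2→d1:-→d2:-→d3:-→d4:-→d5:-→d6:-→d7:-→d8:H2→d9:-→d10:H1→d11:-→d12:-→d13:-→d14:-→d15:-→d16:H3→d17:-→d18:H2→d19:-→d20:H3→d21:-→d22:-→d23:-→d24:-→d25:-→d26:-→d27:H2→d28:- -> H2
  lookup 186.122.128.57: bits 10111010011110 walk d0:H2→d1:-→d2:-→d3:-→d4:-→d5:-→d6:-→d7:-→d8:-→d9:-→d10:-→d11:-→d12:-→d13:H2→d14:- -> H2
  add 186.120.116.224/28 -> H2 at depth 28

== LOOKUPS ==
["H3","H3","H3","H3","H0","H0","H0","H0","H0","H3","H3","H0","H1","H2","H1","H2","H2","H2"]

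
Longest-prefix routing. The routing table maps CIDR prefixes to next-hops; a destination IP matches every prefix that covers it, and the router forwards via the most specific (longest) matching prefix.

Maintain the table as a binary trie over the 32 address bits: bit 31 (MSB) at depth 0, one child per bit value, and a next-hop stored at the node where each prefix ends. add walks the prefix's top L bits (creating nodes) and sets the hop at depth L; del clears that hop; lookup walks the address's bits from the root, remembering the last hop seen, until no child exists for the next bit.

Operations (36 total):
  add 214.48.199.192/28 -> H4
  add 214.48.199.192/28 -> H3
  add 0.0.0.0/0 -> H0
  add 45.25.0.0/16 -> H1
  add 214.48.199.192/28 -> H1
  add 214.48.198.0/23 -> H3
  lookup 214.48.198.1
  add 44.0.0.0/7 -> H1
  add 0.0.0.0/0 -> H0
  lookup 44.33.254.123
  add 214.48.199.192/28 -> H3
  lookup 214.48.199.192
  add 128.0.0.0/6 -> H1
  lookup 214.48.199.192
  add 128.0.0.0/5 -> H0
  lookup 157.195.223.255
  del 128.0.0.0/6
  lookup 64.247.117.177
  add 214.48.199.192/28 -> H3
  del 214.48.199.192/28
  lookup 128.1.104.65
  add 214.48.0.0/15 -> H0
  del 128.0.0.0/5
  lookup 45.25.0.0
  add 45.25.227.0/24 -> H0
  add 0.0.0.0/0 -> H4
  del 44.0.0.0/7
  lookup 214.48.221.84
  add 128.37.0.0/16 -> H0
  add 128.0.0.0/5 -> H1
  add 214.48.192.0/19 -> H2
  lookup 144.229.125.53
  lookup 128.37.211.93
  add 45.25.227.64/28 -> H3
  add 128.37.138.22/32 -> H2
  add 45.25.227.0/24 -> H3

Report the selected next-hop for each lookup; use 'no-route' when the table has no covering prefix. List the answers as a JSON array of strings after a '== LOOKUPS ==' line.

Process each operation:
  + 214.48.199.192/28 (H4) depth=28
  + 214.48.199.192/28 (H3) depth=28
  + 0.0.0.0/0 (H0) depth=0
  + 45.25.0.0/16 (H1) depth=16
  + 214.48.199.192/28 (H1) depth=28
  + 214.48.198.0/23 (H3) depth=23
  Q 214.48.198.1: descend 11010110001100001100011 ; hops seen [H0,H3] ; pick H3
  + 44.0.0.0/7 (H1) depth=7
  + 0.0.0.0/0 (H0) depth=0
  Q 44.33.254.123: descend 0010110 ; hops seen [H0,H1] ; pick H1
  + 214.48.199.192/28 (H3) depth=28
  Q 214.48.199.192: descend 1101011000110000110001111100 ; hops seen [H0,H3,H3] ; pick H3
  + 128.0.0.0/6 (H1) depth=6
  Q 214.48.199.192: descend 1101011000110000110001111100 ; hops seen [H0,H3,H3] ; pick H3
  + 128.0.0.0/5 (H0) depth=5
  Q 157.195.223.255: descend 100 ; hops seen [H0] ; pick H0
  del 128.0.0.0/6 (clear depth 6)
  Q 64.247.117.177: descend 0 ; hops seen [H0] ; pick H0
  + 214.48.199.192/28 (H3) depth=28
  del 214.48.199.192/28 (clear depth 28)
  Q 128.1.104.65: descend 100000 ; hops seen [H0,H0] ; pick H0
  + 214.48.0.0/15 (H0) depth=15
  del 128.0.0.0/5 (clear depth 5)
  Q 45.25.0.0: descend 0010110100011001 ; hops seen [H0,H1,H1] ; pick H1
  + 45.25.227.0/24 (H0) depth=24
  + 0.0.0.0/0 (H4) depth=0
  del 44.0.0.0/7 (clear depth 7)
  Q 214.48.221.84: descend 1101011000110000110 ; hops seen [H4,H0] ; pick H0
  + 128.37.0.0/16 (H0) depth=16
  + 128.0.0.0/5 (H1) depth=5
  + 214.48.192.0/19 (H2) depth=19
  Q 144.229.125.53: descend 100 ; hops seen [H4] ; pick H4
  Q 128.37.211.93: descend 1000000000100101 ; hops seen [H4,H1,H0] ; pick H0
  + 45.25.227.64/28 (H3) depth=28
  + 128.37.138.22/32 (H2) depth=32
  + 45.25.227.0/24 (H3) depth=24

== LOOKUPS ==
["H3","H1","H3","H3","H0","H0","H0","H1","H0","H4","H0"]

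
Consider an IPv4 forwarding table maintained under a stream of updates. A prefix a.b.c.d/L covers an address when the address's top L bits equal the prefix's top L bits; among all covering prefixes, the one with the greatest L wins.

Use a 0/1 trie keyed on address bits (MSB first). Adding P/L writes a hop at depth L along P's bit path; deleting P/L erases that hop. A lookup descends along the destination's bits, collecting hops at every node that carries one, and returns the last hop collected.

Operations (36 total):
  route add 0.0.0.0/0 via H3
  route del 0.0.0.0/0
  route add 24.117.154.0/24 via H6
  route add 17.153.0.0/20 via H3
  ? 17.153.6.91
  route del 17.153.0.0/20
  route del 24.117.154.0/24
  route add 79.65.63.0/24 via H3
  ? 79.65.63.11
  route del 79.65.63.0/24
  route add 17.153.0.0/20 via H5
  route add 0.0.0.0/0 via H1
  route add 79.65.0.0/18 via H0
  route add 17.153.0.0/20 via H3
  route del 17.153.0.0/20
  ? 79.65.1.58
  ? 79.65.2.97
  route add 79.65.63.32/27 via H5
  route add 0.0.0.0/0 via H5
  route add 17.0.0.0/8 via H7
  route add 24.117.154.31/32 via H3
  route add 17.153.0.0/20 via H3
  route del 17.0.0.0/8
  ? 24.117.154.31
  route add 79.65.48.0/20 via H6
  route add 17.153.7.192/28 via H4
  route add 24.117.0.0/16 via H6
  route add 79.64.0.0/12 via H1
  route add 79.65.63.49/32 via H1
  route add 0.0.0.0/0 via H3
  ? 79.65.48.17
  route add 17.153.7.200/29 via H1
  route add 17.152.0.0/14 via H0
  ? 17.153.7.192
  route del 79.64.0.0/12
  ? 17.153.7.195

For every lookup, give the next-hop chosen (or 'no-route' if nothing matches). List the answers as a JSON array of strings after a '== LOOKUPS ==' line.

Process each operation:
  add 0.0.0.0/0 -> H3 at depth 0
  - 0.0.0.0/0 clear@0
  add 24.117.154.0/24 -> H6 at depth 24
  add 17.153.0.0/20 -> H3 at depth 20
  ? 17.153.6.91  path d0:-→d1:-→d2:-→d3:-→d4:-→d5:-→d6:-→d7:-→d8:-→d9:-→d10:-→d11:-→d12:-→d13:-→d14:-→d15:-→d16:-→d17:-→d18:-→d19:-→d20:H3  best=H3
  - 17.153.0.0/20 clear@20
  - 24.117.154.0/24 clear@24
  add 79.65.63.0/24 -> H3 at depth 24
  ? 79.65.63.11  path d0:-→d1:-→d2:-→d3:-→d4:-→d5:-→d6:-→d7:-→d8:-→d9:-→d10:-→d11:-→d12:-→d13:-→d14:-→d15:-→d16:-→d17:-→d18:-→d19:-→d20:-→d21:-→d22:-→d23:-→d24:H3  best=H3
  - 79.65.63.0/24 clear@24
  add 17.153.0.0/20 -> H5 at depth 20
  add 0.0.0.0/0 -> H1 at depth 0
  add 79.65.0.0/18 -> H0 at depth 18
  add 17.153.0.0/20 -> H3 at depth 20
  - 17.153.0.0/20 clear@20
  ? 79.65.1.58  path d0:H1→d1:-→d2:-→d3:-→d4:-→d5:-→d6:-→d7:-→d8:-→d9:-→d10:-→d11:-→d12:-→d13:-→d14:-→d15:-→d16:-→d17:-→d18:H0  best=H0
  ? 79.65.2.97  path d0:H1→d1:-→d2:-→d3:-→d4:-→d5:-→d6:-→d7:-→d8:-→d9:-→d10:-→d11:-→d12:-→d13:-→d14:-→d15:-→d16:-→d17:-→d18:H0  best=H0
  add 79.65.63.32/27 -> H5 at depth 27
  add 0.0.0.0/0 -> H5 at depth 0
  add 17.0.0.0/8 -> H7 at depth 8
  add 24.117.154.31/32 -> H3 at depth 32
  add 17.153.0.0/20 -> H3 at depth 20
  - 17.0.0.0/8 clear@8
  ? 24.117.154.31  path d0:H5→d1:-→d2:-→d3:-→d4:-→d5:-→d6:-→d7:-→d8:-→d9:-→d10:-→d11:-→d12:-→d13:-→d14:-→d15:-→d16:-→d17:-→d18:-→d19:-→d20:-→d21:-→d22:-→d23:-→d24:-→d25:-→d26:-→d27:-→d28:-→d29:-→d30:-→d31:-→d32:H3  best=H3
  add 79.65.48.0/20 -> H6 at depth 20
  add 17.153.7.192/28 -> H4 at depth 28
  add 24.117.0.0/16 -> H6 at depth 16
  add 79.64.0.0/12 -> H1 at depth 12
  add 79.65.63.49/32 -> H1 at depth 32
  add 0.0.0.0/0 -> H3 at depth 0
  ? 79.65.48.17  path d0:H3→d1:-→d2:-→d3:-→d4:-→d5:-→d6:-→d7:-→d8:-→d9:-→d10:-→d11:-→d12:H1→d13:-→d14:-→d15:-→d16:-→d17:-→d18:H0→d19:-→d20:H6  best=H6
  add 17.153.7.200/29 -> H1 at depth 29
  add 17.152.0.0/14 -> H0 at depth 14
  ? 17.153.7.192  path d0:H3→d1:-→d2:-→d3:-→d4:-→d5:-→d6:-→d7:-→d8:-→d9:-→d10:-→d11:-→d12:-→d13:-→d14:H0→d15:-→d16:-→d17:-→d18:-→d19:-→d20:H3→d21:-→d22:-→d23:-→d24:-→d25:-→d26:-→d27:-→d28:H4  best=H4
  - 79.64.0.0/12 clear@12
  ? 17.153.7.195  path d0:H3→d1:-→d2:-→d3:-→d4:-→d5:-→d6:-→d7:-→d8:-→d9:-→d10:-→d11:-→d12:-→d13:-→d14:H0→d15:-→d16:-→d17:-→d18:-→d19:-→d20:H3→d21:-→d22:-→d23:-→d24:-→d25:-→d26:-→d27:-→d28:H4  best=H4

== LOOKUPS ==
["H3","H3","H0","H0","H3","H6","H4","H4"]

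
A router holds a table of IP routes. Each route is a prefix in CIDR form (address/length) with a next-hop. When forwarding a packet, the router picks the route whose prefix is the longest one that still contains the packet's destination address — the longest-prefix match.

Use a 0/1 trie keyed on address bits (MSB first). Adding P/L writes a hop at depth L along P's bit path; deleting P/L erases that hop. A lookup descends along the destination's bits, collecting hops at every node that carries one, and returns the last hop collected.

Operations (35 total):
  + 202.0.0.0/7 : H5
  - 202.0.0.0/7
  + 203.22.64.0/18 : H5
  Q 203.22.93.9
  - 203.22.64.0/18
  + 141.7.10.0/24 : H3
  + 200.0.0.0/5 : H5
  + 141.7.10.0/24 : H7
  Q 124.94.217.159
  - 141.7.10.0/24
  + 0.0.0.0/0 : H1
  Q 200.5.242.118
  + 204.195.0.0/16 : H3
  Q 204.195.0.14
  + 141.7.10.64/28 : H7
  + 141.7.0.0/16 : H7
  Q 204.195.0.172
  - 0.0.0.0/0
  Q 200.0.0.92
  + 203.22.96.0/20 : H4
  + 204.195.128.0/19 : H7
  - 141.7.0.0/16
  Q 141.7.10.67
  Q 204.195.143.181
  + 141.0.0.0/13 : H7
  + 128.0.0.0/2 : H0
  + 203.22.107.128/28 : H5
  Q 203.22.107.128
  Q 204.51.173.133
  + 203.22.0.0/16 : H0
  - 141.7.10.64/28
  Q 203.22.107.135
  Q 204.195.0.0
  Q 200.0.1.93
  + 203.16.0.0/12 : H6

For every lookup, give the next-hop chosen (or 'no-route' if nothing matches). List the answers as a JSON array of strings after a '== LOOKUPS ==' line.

Apply in order:
  + 202.0.0.0/7 (H5) depth=7
  - 202.0.0.0/7 clear@7
  + 203.22.64.0/18 (H5) depth=18
  Q 203.22.93.9: descend 110010110001011001 ; hops seen [H5] ; pick H5
  - 203.22.64.0/18 clear@18
  + 141.7.10.0/24 (H3) depth=24
  + 200.0.0.0/5 (H5) depth=5
  + 141.7.10.0/24 (H7) depth=24
  Q 124.94.217.159: descend ε ; hops seen [∅] ; pick no-route
  - 141.7.10.0/24 clear@24
  + 0.0.0.0/0 (H1) depth=0
  Q 200.5.242.118: descend 110010 ; hops seen [H1,H5] ; pick H5
  + 204.195.0.0/16 (H3) depth=16
  Q 204.195.0.14: descend 1100110011000011 ; hops seen [H1,H5,H3] ; pick H3
  + 141.7.10.64/28 (H7) depth=28
  + 141.7.0.0/16 (H7) depth=16
  Q 204.195.0.172: descend 1100110011000011 ; hops seen [H1,H5,H3] ; pick H3
  - 0.0.0.0/0 clear@0
  Q 200.0.0.92: descend 110010 ; hops seen [H5] ; pick H5
  + 203.22.96.0/20 (H4) depth=20
  + 204.195.128.0/19 (H7) depth=19
  - 141.7.0.0/16 clear@16
  Q 141.7.10.67: descend 1000110100000111000010100100 ; hops seen [H7] ; pick H7
  Q 204.195.143.181: descend 1100110011000011100 ; hops seen [H5,H3,H7] ; pick H7
  + 141.0.0.0/13 (H7) depth=13
  + 128.0.0.0/2 (H0) depth=2
  + 203.22.107.128/28 (H5) depth=28
  Q 203.22.107.128: descend 1100101100010110011010111000 ; hops seen [H5,H4,H5] ; pick H5
  Q 204.51.173.133: descend 11001100 ; hops seen [H5] ; pick H5
  + 203.22.0.0/16 (H0) depth=16
  - 141.7.10.64/28 clear@28
  Q 203.22.107.135: descend 1100101100010110011010111000 ; hops seen [H5,H0,H4,H5] ; pick H5
  Q 204.195.0.0: descend 1100110011000011 ; hops seen [H5,H3] ; pick H3
  Q 200.0.1.93: descend 110010 ; hops seen [H5] ; pick H5
  + 203.16.0.0/12 (H6) depth=12

== LOOKUPS ==
["H5","no-route","H5","H3","H3","H5","H7","H7","H5","H5","H5","H3","H5"]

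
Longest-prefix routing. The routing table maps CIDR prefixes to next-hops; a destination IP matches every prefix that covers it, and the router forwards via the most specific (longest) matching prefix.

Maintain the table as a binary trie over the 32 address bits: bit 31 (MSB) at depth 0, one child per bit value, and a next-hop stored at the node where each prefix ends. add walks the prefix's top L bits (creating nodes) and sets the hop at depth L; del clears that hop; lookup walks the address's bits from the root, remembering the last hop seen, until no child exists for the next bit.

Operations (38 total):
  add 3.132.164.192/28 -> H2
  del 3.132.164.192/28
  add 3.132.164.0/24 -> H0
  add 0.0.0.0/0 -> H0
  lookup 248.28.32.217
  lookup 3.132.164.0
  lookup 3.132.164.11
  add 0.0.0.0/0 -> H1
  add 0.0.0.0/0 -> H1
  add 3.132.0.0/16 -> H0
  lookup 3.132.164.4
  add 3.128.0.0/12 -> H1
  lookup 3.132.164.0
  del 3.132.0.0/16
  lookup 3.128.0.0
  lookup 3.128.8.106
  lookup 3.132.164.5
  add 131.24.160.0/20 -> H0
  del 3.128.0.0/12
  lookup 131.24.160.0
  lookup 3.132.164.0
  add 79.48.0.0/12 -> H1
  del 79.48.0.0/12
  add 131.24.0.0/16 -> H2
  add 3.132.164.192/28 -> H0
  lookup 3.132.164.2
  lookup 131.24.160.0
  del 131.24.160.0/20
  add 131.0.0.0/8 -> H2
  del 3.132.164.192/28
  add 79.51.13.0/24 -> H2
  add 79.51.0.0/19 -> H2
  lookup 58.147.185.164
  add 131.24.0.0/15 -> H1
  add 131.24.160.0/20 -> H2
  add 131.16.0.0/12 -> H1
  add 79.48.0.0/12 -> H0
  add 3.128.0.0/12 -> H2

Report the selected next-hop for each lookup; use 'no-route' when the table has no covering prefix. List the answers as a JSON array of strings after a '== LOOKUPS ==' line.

Trace:
  + 3.132.164.192/28 (H2) depth=28
  - 3.132.164.192/28 clear@28
  + 3.132.164.0/24 (H0) depth=24
  + 0.0.0.0/0 (H0) depth=0
  lookup 248.28.32.217: bits ε walk d0:H0 -> H0
  lookup 3.132.164.0: bits 000000111000010010100100 walk d0:H0→d1:-→d2:-→d3:-→d4:-→d5:-→d6:-→d7:-→d8:-→d9:-→d10:-→d11:-→d12:-→d13:-→d14:-→d15:-→d16:-→d17:-→d18:-→d19:-→d20:-→d21:-→d22:-→d23:-→d24:H0 -> H0
  lookup 3.132.164.11: bits 000000111000010010100100 walk d0:H0→d1:-→d2:-→d3:-→d4:-→d5:-→d6:-→d7:-→d8:-→d9:-→d10:-→d11:-→d12:-→d13:-→d14:-→d15:-→d16:-→d17:-→d18:-→d19:-→d20:-→d21:-→d22:-→d23:-→d24:H0 -> H0
  + 0.0.0.0/0 (H1) depth=0
  + 0.0.0.0/0 (H1) depth=0
  + 3.132.0.0/16 (H0) depth=16
  lookup 3.132.164.4: bits 000000111000010010100100 walk d0:H1→d1:-→d2:-→d3:-→d4:-→d5:-→d6:-→d7:-→d8:-→d9:-→d10:-→d11:-→d12:-→d13:-→d14:-→d15:-→d16:H0→d17:-→d18:-→d19:-→d20:-→d21:-→d22:-→d23:-→d24:H0 -> H0
  + 3.128.0.0/12 (H1) depth=12
  lookup 3.132.164.0: bits 000000111000010010100100 walk d0:H1→d1:-→d2:-→d3:-→d4:-→d5:-→d6:-→d7:-→d8:-→d9:-→d10:-→d11:-→d12:H1→d13:-→d14:-→d15:-→d16:H0→d17:-→d18:-→d19:-→d20:-→d21:-→d22:-→d23:-→d24:H0 -> H0
  - 3.132.0.0/16 clear@16
  lookup 3.128.0.0: bits 0000001110000 walk d0:H1→d1:-→d2:-→d3:-→d4:-→d5:-→d6:-→d7:-→d8:-→d9:-→d10:-→d11:-→d12:H1→d13:- -> H1
  lookup 3.128.8.106: bits 0000001110000 walk d0:H1→d1:-→d2:-→d3:-→d4:-→d5:-→d6:-→d7:-→d8:-→d9:-→d10:-→d11:-→d12:H1→d13:- -> H1
  lookup 3.132.164.5: bits 000000111000010010100100 walk d0:H1→d1:-→d2:-→d3:-→d4:-→d5:-→d6:-→d7:-→d8:-→d9:-→d10:-→d11:-→d12:H1→d13:-→d14:-→d15:-→d16:-→d17:-→d18:-→d19:-→d20:-→d21:-→d22:-→d23:-→d24:H0 -> H0
  + 131.24.160.0/20 (H0) depth=20
  - 3.128.0.0/12 clear@12
  lookup 131.24.160.0: bits 10000011000110001010 walk d0:H1→d1:-→d2:-→d3:-→d4:-→d5:-→d6:-→d7:-→d8:-→d9:-→d10:-→d11:-→d12:-→d13:-→d14:-→d15:-→d16:-→d17:-→d18:-→d19:-→d20:H0 -> H0
  lookup 3.132.164.0: bits 000000111000010010100100 walk d0:H1→d1:-→d2:-→d3:-→d4:-→d5:-→d6:-→d7:-→d8:-→d9:-→d10:-→d11:-→d12:-→d13:-→d14:-→d15:-→d16:-→d17:-→d18:-→d19:-→d20:-→d21:-→d22:-→d23:-→d24:H0 -> H0
  + 79.48.0.0/12 (H1) depth=12
  - 79.48.0.0/12 clear@12
  + 131.24.0.0/16 (H2) depth=16
  + 3.132.164.192/28 (H0) depth=28
  lookup 3.132.164.2: bits 000000111000010010100100 walk d0:H1→d1:-→d2:-→d3:-→d4:-→d5:-→d6:-→d7:-→d8:-→d9:-→d10:-→d11:-→d12:-→d13:-→d14:-→d15:-→d16:-→d17:-→d18:-→d19:-→d20:-→d21:-→d22:-→d23:-→d24:H0 -> H0
  lookup 131.24.160.0: bits 10000011000110001010 walk d0:H1→d1:-→d2:-→d3:-→d4:-→d5:-→d6:-→d7:-→d8:-→d9:-→d10:-→d11:-→d12:-→d13:-→d14:-→d15:-→d16:H2→d17:-→d18:-→d19:-→d20:H0 -> H0
  - 131.24.160.0/20 clear@20
  + 131.0.0.0/8 (H2) depth=8
  - 3.132.164.192/28 clear@28
  + 79.51.13.0/24 (H2) depth=24
  + 79.51.0.0/19 (H2) depth=19
  lookup 58.147.185.164: bits 00 walk d0:H1→d1:-→d2:- -> H1
  + 131.24.0.0/15 (H1) depth=15
  + 131.24.160.0/20 (H2) depth=20
  + 131.16.0.0/12 (H1) depth=12
  + 79.48.0.0/12 (H0) depth=12
  + 3.128.0.0/12 (H2) depth=12

== LOOKUPS ==
["H0","H0","H0","H0","H0","H1","H1","H0","H0","H0","H0","H0","H1"]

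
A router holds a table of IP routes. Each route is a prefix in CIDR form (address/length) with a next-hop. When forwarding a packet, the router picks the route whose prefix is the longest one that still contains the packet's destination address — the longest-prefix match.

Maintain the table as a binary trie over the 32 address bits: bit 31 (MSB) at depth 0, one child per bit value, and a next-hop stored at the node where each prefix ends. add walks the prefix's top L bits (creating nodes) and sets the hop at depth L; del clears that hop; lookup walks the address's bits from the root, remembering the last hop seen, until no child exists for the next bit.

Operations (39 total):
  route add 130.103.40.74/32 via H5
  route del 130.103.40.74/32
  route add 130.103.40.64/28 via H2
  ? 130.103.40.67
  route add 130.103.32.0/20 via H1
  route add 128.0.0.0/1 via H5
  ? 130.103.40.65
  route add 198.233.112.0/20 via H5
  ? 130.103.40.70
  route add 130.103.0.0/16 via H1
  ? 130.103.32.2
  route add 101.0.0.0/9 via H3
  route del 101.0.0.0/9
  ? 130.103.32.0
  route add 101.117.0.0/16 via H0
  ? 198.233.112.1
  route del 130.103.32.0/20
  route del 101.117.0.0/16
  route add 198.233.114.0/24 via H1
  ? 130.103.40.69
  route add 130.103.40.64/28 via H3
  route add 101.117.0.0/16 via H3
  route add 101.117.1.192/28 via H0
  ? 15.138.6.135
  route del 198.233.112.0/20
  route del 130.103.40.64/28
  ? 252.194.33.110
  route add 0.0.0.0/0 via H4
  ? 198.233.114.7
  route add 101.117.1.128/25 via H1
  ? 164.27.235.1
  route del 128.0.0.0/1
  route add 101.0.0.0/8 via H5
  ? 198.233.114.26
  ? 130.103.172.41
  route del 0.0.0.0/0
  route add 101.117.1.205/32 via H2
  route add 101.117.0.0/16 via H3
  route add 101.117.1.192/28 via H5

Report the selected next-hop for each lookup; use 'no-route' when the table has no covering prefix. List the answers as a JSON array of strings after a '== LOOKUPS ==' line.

Apply in order:
  add 130.103.40.74/32 -> H5 at depth 32
  del 130.103.40.74/32 (clear depth 32)
  add 130.103.40.64/28 -> H2 at depth 28
  ? 130.103.40.67  path d0:-→d1:-→d2:-→d3:-→d4:-→d5:-→d6:-→d7:-→d8:-→d9:-→d10:-→d11:-→d12:-→d13:-→d14:-→d15:-→d16:-→d17:-→d18:-→d19:-→d20:-→d21:-→d22:-→d23:-→d24:-→d25:-→d26:-→d27:-→d28:H2  best=H2
  add 130.103.32.0/20 -> H1 at depth 20
  add 128.0.0.0/1 -> H5 at depth 1
  ? 130.103.40.65  path d0:-→d1:H5→d2:-→d3:-→d4:-→d5:-→d6:-→d7:-→d8:-→d9:-→d10:-→d11:-→d12:-→d13:-→d14:-→d15:-→d16:-→d17:-→d18:-→d19:-→d20:H1→d21:-→d22:-→d23:-→d24:-→d25:-→d26:-→d27:-→d28:H2  best=H2
  add 198.233.112.0/20 -> H5 at depth 20
  ? 130.103.40.70  path d0:-→d1:H5→d2:-→d3:-→d4:-→d5:-→d6:-→d7:-→d8:-→d9:-→d10:-→d11:-→d12:-→d13:-→d14:-→d15:-→d16:-→d17:-→d18:-→d19:-→d20:H1→d21:-→d22:-→d23:-→d24:-→d25:-→d26:-→d27:-→d28:H2  best=H2
  add 130.103.0.0/16 -> H1 at depth 16
  ? 130.103.32.2  path d0:-→d1:H5→d2:-→d3:-→d4:-→d5:-→d6:-→d7:-→d8:-→d9:-→d10:-→d11:-→d12:-→d13:-→d14:-→d15:-→d16:H1→d17:-→d18:-→d19:-→d20:H1  best=H1
  add 101.0.0.0/9 -> H3 at depth 9
  del 101.0.0.0/9 (clear depth 9)
  ? 130.103.32.0  path d0:-→d1:H5→d2:-→d3:-→d4:-→d5:-→d6:-→d7:-→d8:-→d9:-→d10:-→d11:-→d12:-→d13:-→d14:-→d15:-→d16:H1→d17:-→d18:-→d19:-→d20:H1  best=H1
  add 101.117.0.0/16 -> H0 at depth 16
  ? 198.233.112.1  path d0:-→d1:H5→d2:-→d3:-→d4:-→d5:-→d6:-→d7:-→d8:-→d9:-→d10:-→d11:-→d12:-→d13:-→d14:-→d15:-→d16:-→d17:-→d18:-→d19:-→d20:H5  best=H5
  del 130.103.32.0/20 (clear depth 20)
  del 101.117.0.0/16 (clear depth 16)
  add 198.233.114.0/24 -> H1 at depth 24
  ? 130.103.40.69  path d0:-→d1:H5→d2:-→d3:-→d4:-→d5:-→d6:-→d7:-→d8:-→d9:-→d10:-→d11:-→d12:-→d13:-→d14:-→d15:-→d16:H1→d17:-→d18:-→d19:-→d20:-→d21:-→d22:-→d23:-→d24:-→d25:-→d26:-→d27:-→d28:H2  best=H2
  add 130.103.40.64/28 -> H3 at depth 28
  add 101.117.0.0/16 -> H3 at depth 16
  add 101.117.1.192/28 -> H0 at depth 28
  ? 15.138.6.135  path d0:-→d1:-  best=no-route
  del 198.233.112.0/20 (clear depth 20)
  del 130.103.40.64/28 (clear depth 28)
  ? 252.194.33.110  path d0:-→d1:H5→d2:-  best=H5
  add 0.0.0.0/0 -> H4 at depth 0
  ? 198.233.114.7  path d0:H4→d1:H5→d2:-→d3:-→d4:-→d5:-→d6:-→d7:-→d8:-→d9:-→d10:-→d11:-→d12:-→d13:-→d14:-→d15:-→d16:-→d17:-→d18:-→d19:-→d20:-→d21:-→d22:-→d23:-→d24:H1  best=H1
  add 101.117.1.128/25 -> H1 at depth 25
  ? 164.27.235.1  path d0:H4→d1:H5→d2:-  best=H5
  del 128.0.0.0/1 (clear depth 1)
  add 101.0.0.0/8 -> H5 at depth 8
  ? 198.233.114.26  path d0:H4→d1:-→d2:-→d3:-→d4:-→d5:-→d6:-→d7:-→d8:-→d9:-→d10:-→d11:-→d12:-→d13:-→d14:-→d15:-→d16:-→d17:-→d18:-→d19:-→d20:-→d21:-→d22:-→d23:-→d24:H1  best=H1
  ? 130.103.172.41  path d0:H4→d1:-→d2:-→d3:-→d4:-→d5:-→d6:-→d7:-→d8:-→d9:-→d10:-→d11:-→d12:-→d13:-→d14:-→d15:-→d16:H1  best=H1
  del 0.0.0.0/0 (clear depth 0)
  add 101.117.1.205/32 -> H2 at depth 32
  add 101.117.0.0/16 -> H3 at depth 16
  add 101.117.1.192/28 -> H5 at depth 28

== LOOKUPS ==
["H2","H2","H2","H1","H1","H5","H2","no-route","H5","H1","H5","H1","H1"]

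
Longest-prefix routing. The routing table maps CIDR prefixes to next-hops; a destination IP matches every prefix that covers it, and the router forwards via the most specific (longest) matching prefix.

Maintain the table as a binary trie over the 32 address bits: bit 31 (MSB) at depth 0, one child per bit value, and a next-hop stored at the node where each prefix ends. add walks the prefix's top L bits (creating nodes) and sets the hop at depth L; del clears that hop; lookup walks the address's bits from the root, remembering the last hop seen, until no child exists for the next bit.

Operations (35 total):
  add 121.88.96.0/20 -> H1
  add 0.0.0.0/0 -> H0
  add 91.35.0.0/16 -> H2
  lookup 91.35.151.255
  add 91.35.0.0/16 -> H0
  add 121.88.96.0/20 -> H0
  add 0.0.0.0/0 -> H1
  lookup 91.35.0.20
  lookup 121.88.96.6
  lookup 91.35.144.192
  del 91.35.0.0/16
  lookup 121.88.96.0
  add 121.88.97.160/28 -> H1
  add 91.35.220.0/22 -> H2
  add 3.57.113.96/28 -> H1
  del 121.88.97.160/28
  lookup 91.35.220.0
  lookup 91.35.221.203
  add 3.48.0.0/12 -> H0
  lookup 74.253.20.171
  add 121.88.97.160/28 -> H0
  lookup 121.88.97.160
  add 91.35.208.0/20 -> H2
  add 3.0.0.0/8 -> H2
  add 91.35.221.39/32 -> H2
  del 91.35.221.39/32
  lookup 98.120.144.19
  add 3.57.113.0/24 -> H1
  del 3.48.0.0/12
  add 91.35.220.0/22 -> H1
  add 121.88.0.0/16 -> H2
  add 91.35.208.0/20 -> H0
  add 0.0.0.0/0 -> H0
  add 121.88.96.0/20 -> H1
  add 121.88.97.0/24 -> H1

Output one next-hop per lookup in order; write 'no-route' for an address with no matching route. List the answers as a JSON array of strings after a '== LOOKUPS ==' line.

Process each operation:
  + 121.88.96.0/20 (H1) depth=20
  + 0.0.0.0/0 (H0) depth=0
  + 91.35.0.0/16 (H2) depth=16
  lookup 91.35.151.255: bits 0101101100100011 walk d0:H0→d1:-→d2:-→d3:-→d4:-→d5:-→d6:-→d7:-→d8:-→d9:-→d10:-→d11:-→d12:-→d13:-→d14:-→d15:-→d16:H2 -> H2
  + 91.35.0.0/16 (H0) depth=16
  + 121.88.96.0/20 (H0) depth=20
  + 0.0.0.0/0 (H1) depth=0
  lookup 91.35.0.20: bits 0101101100100011 walk d0:H1→d1:-→d2:-→d3:-→d4:-→d5:-→d6:-→d7:-→d8:-→d9:-→d10:-→d11:-→d12:-→d13:-→d14:-→d15:-→d16:H0 -> H0
  lookup 121.88.96.6: bits 01111001010110000110 walk d0:H1→d1:-→d2:-→d3:-→d4:-→d5:-→d6:-→d7:-→d8:-→d9:-→d10:-→d11:-→d12:-→d13:-→d14:-→d15:-→d16:-→d17:-→d18:-→d19:-→d20:H0 -> H0
  lookup 91.35.144.192: bits 0101101100100011 walk d0:H1→d1:-→d2:-→d3:-→d4:-→d5:-→d6:-→d7:-→d8:-→d9:-→d10:-→d11:-→d12:-→d13:-→d14:-→d15:-→d16:H0 -> H0
  - 91.35.0.0/16 clear@16
  lookup 121.88.96.0: bits 01111001010110000110 walk d0:H1→d1:-→d2:-→d3:-→d4:-→d5:-→d6:-→d7:-→d8:-→d9:-→d10:-→d11:-→d12:-→d13:-→d14:-→d15:-→d16:-→d17:-→d18:-→d19:-→d20:H0 -> H0
  + 121.88.97.160/28 (H1) depth=28
  + 91.35.220.0/22 (H2) depth=22
  + 3.57.113.96/28 (H1) depth=28
  - 121.88.97.160/28 clear@28
  lookup 91.35.220.0: bits 0101101100100011110111 walk d0:H1→d1:-→d2:-→d3:-→d4:-→d5:-→d6:-→d7:-→d8:-→d9:-→d10:-→d11:-→d12:-→d13:-→d14:-→d15:-→d16:-→d17:-→d18:-→d19:-→d20:-→d21:-→d22:H2 -> H2
  lookup 91.35.221.203: bits 0101101100100011110111 walk d0:H1→d1:-→d2:-→d3:-→d4:-→d5:-→d6:-→d7:-→d8:-→d9:-→d10:-→d11:-→d12:-→d13:-→d14:-→d15:-→d16:-→d17:-→d18:-→d19:-→d20:-→d21:-→d22:H2 -> H2
  + 3.48.0.0/12 (H0) depth=12
  lookup 74.253.20.171: bits 010 walk d0:H1→d1:-→d2:-→d3:- -> H1
  + 121.88.97.160/28 (H0) depth=28
  lookup 121.88.97.160: bits 0111100101011000011000011010 walk d0:H1→d1:-→d2:-→d3:-→d4:-→d5:-→d6:-→d7:-→d8:-→d9:-→d10:-→d11:-→d12:-→d13:-→d14:-→d15:-→d16:-→d17:-→d18:-→d19:-→d20:H0→d21:-→d22:-→d23:-→d24:-→d25:-→d26:-→d27:-→d28:H0 -> H0
  + 91.35.208.0/20 (H2) depth=20
  + 3.0.0.0/8 (H2) depth=8
  + 91.35.221.39/32 (H2) depth=32
  - 91.35.221.39/32 clear@32
  lookup 98.120.144.19: bits 011 walk d0:H1→d1:-→d2:-→d3:- -> H1
  + 3.57.113.0/24 (H1) depth=24
  - 3.48.0.0/12 clear@12
  + 91.35.220.0/22 (H1) depth=22
  + 121.88.0.0/16 (H2) depth=16
  + 91.35.208.0/20 (H0) depth=20
  + 0.0.0.0/0 (H0) depth=0
  + 121.88.96.0/20 (H1) depth=20
  + 121.88.97.0/24 (H1) depth=24

== LOOKUPS ==
["H2","H0","H0","H0","H0","H2","H2","H1","H0","H1"]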